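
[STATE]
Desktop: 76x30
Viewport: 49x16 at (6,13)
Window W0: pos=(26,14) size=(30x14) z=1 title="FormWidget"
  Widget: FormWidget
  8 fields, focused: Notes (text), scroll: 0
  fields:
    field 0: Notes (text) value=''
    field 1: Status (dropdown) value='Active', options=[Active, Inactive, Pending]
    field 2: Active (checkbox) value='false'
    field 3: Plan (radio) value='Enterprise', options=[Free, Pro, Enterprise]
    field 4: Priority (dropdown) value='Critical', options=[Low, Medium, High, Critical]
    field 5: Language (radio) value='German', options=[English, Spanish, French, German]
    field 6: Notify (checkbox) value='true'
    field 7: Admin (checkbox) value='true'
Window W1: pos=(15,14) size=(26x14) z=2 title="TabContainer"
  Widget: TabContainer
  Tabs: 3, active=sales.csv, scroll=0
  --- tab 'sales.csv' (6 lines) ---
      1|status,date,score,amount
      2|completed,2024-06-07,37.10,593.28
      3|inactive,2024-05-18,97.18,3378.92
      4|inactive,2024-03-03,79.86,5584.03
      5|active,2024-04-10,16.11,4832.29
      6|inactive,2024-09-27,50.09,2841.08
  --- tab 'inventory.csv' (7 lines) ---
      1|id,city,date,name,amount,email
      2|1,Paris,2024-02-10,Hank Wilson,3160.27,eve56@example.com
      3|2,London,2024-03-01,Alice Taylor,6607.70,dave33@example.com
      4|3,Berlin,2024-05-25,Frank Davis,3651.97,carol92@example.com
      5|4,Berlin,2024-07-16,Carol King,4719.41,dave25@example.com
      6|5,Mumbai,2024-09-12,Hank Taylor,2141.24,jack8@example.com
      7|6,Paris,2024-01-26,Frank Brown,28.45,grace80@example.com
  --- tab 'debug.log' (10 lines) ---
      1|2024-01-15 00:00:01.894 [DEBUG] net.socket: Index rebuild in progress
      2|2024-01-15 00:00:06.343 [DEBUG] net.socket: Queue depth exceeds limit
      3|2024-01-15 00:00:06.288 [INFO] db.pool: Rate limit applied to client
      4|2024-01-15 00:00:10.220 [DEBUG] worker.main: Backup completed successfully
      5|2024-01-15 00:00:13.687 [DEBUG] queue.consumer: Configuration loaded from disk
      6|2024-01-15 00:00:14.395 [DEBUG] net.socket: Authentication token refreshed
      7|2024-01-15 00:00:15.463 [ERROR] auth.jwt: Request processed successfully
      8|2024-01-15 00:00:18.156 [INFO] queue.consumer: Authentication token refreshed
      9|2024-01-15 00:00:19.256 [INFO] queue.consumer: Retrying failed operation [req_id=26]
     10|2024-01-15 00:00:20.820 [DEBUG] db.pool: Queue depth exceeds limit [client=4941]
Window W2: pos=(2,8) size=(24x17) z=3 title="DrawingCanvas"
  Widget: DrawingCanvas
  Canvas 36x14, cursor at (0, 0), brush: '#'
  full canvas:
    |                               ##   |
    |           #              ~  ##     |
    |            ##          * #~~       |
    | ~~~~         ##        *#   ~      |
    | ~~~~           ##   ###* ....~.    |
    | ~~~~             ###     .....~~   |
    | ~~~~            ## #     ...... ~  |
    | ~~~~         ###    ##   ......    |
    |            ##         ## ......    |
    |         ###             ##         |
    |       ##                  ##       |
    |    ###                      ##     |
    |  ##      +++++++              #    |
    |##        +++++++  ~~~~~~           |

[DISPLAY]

         ##        ┃                             
~~         ##      ┃━━━━━━━━━━━━━━┓━━━━━━━━━━━━━━
~~           ##   #┃ner           ┃              
~~             ### ┃──────────────┨──────────────
~~            ## # ┃]│ inventory.c┃[            ]
~~         ###    #┃──────────────┃[Active     ▼]
         ##        ┃e,score,amount┃[ ]           
      ###          ┃2024-06-07,37.┃( ) Free  ( ) 
    ##             ┃024-05-18,97.1┃[Critical   ▼]
 ###               ┃024-03-03,79.8┃( ) English  (
#      +++++++     ┃4-04-10,16.11,┃[x]           
━━━━━━━━━━━━━━━━━━━┛024-09-27,50.0┃[x]           
         ┃                        ┃              
         ┃                        ┃              
         ┗━━━━━━━━━━━━━━━━━━━━━━━━┛━━━━━━━━━━━━━━
                                                 


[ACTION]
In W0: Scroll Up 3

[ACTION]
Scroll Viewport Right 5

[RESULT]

    ##        ┃                                  
      ##      ┃━━━━━━━━━━━━━━┓━━━━━━━━━━━━━━┓    
        ##   #┃ner           ┃              ┃    
          ### ┃──────────────┨──────────────┨    
         ## # ┃]│ inventory.c┃[            ]┃    
      ###    #┃──────────────┃[Active     ▼]┃    
    ##        ┃e,score,amount┃[ ]           ┃    
 ###          ┃2024-06-07,37.┃( ) Free  ( ) ┃    
#             ┃024-05-18,97.1┃[Critical   ▼]┃    
              ┃024-03-03,79.8┃( ) English  (┃    
  +++++++     ┃4-04-10,16.11,┃[x]           ┃    
━━━━━━━━━━━━━━┛024-09-27,50.0┃[x]           ┃    
    ┃                        ┃              ┃    
    ┃                        ┃              ┃    
    ┗━━━━━━━━━━━━━━━━━━━━━━━━┛━━━━━━━━━━━━━━┛    
                                                 


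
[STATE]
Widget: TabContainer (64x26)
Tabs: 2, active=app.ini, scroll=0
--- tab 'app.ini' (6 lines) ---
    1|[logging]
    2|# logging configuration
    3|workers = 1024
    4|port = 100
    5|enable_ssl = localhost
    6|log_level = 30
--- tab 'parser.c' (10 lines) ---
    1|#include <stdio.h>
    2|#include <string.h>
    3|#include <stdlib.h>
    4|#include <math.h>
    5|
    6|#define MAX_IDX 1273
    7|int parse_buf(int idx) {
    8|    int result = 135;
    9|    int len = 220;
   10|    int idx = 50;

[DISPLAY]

[app.ini]│ parser.c                                             
────────────────────────────────────────────────────────────────
[logging]                                                       
# logging configuration                                         
workers = 1024                                                  
port = 100                                                      
enable_ssl = localhost                                          
log_level = 30                                                  
                                                                
                                                                
                                                                
                                                                
                                                                
                                                                
                                                                
                                                                
                                                                
                                                                
                                                                
                                                                
                                                                
                                                                
                                                                
                                                                
                                                                
                                                                


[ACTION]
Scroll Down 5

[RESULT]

[app.ini]│ parser.c                                             
────────────────────────────────────────────────────────────────
log_level = 30                                                  
                                                                
                                                                
                                                                
                                                                
                                                                
                                                                
                                                                
                                                                
                                                                
                                                                
                                                                
                                                                
                                                                
                                                                
                                                                
                                                                
                                                                
                                                                
                                                                
                                                                
                                                                
                                                                
                                                                


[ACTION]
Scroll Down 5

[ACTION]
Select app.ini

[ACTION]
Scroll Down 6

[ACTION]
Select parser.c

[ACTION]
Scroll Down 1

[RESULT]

 app.ini │[parser.c]                                            
────────────────────────────────────────────────────────────────
#include <string.h>                                             
#include <stdlib.h>                                             
#include <math.h>                                               
                                                                
#define MAX_IDX 1273                                            
int parse_buf(int idx) {                                        
    int result = 135;                                           
    int len = 220;                                              
    int idx = 50;                                               
                                                                
                                                                
                                                                
                                                                
                                                                
                                                                
                                                                
                                                                
                                                                
                                                                
                                                                
                                                                
                                                                
                                                                
                                                                


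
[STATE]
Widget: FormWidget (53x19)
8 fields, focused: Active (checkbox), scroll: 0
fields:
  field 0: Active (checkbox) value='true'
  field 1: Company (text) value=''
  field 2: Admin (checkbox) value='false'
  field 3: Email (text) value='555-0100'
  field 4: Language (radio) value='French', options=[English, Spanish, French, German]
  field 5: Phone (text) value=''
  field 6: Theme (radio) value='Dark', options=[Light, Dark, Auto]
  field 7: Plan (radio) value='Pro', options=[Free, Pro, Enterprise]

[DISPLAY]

> Active:     [x]                                    
  Company:    [                                     ]
  Admin:      [ ]                                    
  Email:      [555-0100                             ]
  Language:   ( ) English  ( ) Spanish  (●) French  (
  Phone:      [                                     ]
  Theme:      ( ) Light  (●) Dark  ( ) Auto          
  Plan:       ( ) Free  (●) Pro  ( ) Enterprise      
                                                     
                                                     
                                                     
                                                     
                                                     
                                                     
                                                     
                                                     
                                                     
                                                     
                                                     


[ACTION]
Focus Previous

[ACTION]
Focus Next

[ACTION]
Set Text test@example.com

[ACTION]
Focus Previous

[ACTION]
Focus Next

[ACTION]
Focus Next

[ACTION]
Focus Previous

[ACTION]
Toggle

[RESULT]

> Active:     [ ]                                    
  Company:    [                                     ]
  Admin:      [ ]                                    
  Email:      [555-0100                             ]
  Language:   ( ) English  ( ) Spanish  (●) French  (
  Phone:      [                                     ]
  Theme:      ( ) Light  (●) Dark  ( ) Auto          
  Plan:       ( ) Free  (●) Pro  ( ) Enterprise      
                                                     
                                                     
                                                     
                                                     
                                                     
                                                     
                                                     
                                                     
                                                     
                                                     
                                                     


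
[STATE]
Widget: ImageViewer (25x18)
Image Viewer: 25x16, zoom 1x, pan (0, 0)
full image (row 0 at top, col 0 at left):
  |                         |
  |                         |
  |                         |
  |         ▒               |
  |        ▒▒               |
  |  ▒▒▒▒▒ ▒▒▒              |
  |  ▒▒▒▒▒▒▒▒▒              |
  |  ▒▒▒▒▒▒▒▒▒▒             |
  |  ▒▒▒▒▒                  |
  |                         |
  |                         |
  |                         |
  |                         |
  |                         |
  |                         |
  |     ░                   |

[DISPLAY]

                         
                         
                         
         ▒               
        ▒▒               
  ▒▒▒▒▒ ▒▒▒              
  ▒▒▒▒▒▒▒▒▒              
  ▒▒▒▒▒▒▒▒▒▒             
  ▒▒▒▒▒                  
                         
                         
                         
                         
                         
                         
     ░                   
                         
                         


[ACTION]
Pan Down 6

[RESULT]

  ▒▒▒▒▒▒▒▒▒              
  ▒▒▒▒▒▒▒▒▒▒             
  ▒▒▒▒▒                  
                         
                         
                         
                         
                         
                         
     ░                   
                         
                         
                         
                         
                         
                         
                         
                         


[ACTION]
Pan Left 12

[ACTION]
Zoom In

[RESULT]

                  ▒▒     
                  ▒▒     
                ▒▒▒▒     
                ▒▒▒▒     
    ▒▒▒▒▒▒▒▒▒▒  ▒▒▒▒▒▒   
    ▒▒▒▒▒▒▒▒▒▒  ▒▒▒▒▒▒   
    ▒▒▒▒▒▒▒▒▒▒▒▒▒▒▒▒▒▒   
    ▒▒▒▒▒▒▒▒▒▒▒▒▒▒▒▒▒▒   
    ▒▒▒▒▒▒▒▒▒▒▒▒▒▒▒▒▒▒▒▒ 
    ▒▒▒▒▒▒▒▒▒▒▒▒▒▒▒▒▒▒▒▒ 
    ▒▒▒▒▒▒▒▒▒▒           
    ▒▒▒▒▒▒▒▒▒▒           
                         
                         
                         
                         
                         
                         


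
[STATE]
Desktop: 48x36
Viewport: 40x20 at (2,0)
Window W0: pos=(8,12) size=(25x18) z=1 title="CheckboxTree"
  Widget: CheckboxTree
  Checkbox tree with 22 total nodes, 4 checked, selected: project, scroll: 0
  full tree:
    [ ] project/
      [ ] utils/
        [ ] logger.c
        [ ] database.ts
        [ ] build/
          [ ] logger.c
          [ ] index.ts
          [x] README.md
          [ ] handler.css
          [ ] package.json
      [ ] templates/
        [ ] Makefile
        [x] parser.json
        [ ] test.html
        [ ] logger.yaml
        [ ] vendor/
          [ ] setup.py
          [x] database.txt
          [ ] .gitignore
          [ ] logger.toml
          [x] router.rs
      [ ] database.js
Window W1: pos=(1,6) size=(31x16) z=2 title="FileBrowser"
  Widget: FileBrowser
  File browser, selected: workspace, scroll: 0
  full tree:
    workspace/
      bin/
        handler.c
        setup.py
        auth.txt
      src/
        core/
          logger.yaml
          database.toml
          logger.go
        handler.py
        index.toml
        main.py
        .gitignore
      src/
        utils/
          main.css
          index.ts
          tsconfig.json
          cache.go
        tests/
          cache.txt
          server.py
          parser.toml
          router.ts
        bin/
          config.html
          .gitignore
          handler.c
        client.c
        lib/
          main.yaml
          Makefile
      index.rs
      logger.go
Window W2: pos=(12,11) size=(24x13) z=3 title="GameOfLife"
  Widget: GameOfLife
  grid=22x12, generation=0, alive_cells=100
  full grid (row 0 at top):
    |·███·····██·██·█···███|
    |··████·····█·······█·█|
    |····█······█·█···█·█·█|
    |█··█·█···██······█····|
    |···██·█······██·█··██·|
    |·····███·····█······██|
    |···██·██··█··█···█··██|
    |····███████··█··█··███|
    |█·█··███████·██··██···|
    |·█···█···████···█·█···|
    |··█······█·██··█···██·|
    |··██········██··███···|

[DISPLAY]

                                        
                                        
                                        
                                        
                                        
                                        
━━━━━━━━━━━━━━━━━━━━━━━━━━━━━┓          
 FileBrowser                 ┃          
─────────────────────────────┨          
> [-] workspace/             ┃          
    [+] bin/                 ┃          
    [+] sr┏━━━━━━━━━━━━━━━━━━━━━━┓      
    [+] sr┃ GameOfLife           ┃      
    index.┠──────────────────────┨      
    logger┃Gen: 0                ┃      
          ┃····█······█·█···█·█·█┃      
          ┃█··█·█···██······█····┃      
          ┃···██·█······██·█··██·┃      
          ┃·····███·····█······██┃      
          ┃···██·██··█··█···█··██┃      


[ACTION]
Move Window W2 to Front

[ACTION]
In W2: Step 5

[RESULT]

                                        
                                        
                                        
                                        
                                        
                                        
━━━━━━━━━━━━━━━━━━━━━━━━━━━━━┓          
 FileBrowser                 ┃          
─────────────────────────────┨          
> [-] workspace/             ┃          
    [+] bin/                 ┃          
    [+] sr┏━━━━━━━━━━━━━━━━━━━━━━┓      
    [+] sr┃ GameOfLife           ┃      
    index.┠──────────────────────┨      
    logger┃Gen: 5                ┃      
          ┃··█··█······███··█····┃      
          ┃······█·····███·██·█··┃      
          ┃···█·█······█····█·█··┃      
          ┃····█·····██········██┃      
          ┃·····················█┃      


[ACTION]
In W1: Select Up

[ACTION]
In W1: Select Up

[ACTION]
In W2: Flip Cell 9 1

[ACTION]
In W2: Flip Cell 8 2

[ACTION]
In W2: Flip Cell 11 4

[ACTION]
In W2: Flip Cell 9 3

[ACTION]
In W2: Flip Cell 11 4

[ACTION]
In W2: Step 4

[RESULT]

                                        
                                        
                                        
                                        
                                        
                                        
━━━━━━━━━━━━━━━━━━━━━━━━━━━━━┓          
 FileBrowser                 ┃          
─────────────────────────────┨          
> [-] workspace/             ┃          
    [+] bin/                 ┃          
    [+] sr┏━━━━━━━━━━━━━━━━━━━━━━┓      
    [+] sr┃ GameOfLife           ┃      
    index.┠──────────────────────┨      
    logger┃Gen: 9                ┃      
          ┃█··█·█·····████··█····┃      
          ┃··███··█········██·█··┃      
          ┃···██··█···········██·┃      
          ┃····██············██··┃      
          ┃··················██·█┃      


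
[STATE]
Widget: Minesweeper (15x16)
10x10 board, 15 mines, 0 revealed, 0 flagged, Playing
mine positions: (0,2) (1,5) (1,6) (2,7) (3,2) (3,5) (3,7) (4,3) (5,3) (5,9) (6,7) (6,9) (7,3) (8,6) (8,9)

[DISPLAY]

■■■■■■■■■■     
■■■■■■■■■■     
■■■■■■■■■■     
■■■■■■■■■■     
■■■■■■■■■■     
■■■■■■■■■■     
■■■■■■■■■■     
■■■■■■■■■■     
■■■■■■■■■■     
■■■■■■■■■■     
               
               
               
               
               
               


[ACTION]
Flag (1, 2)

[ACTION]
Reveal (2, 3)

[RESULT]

■■■■■■■■■■     
■■⚑■■■■■■■     
■■■1■■■■■■     
■■■■■■■■■■     
■■■■■■■■■■     
■■■■■■■■■■     
■■■■■■■■■■     
■■■■■■■■■■     
■■■■■■■■■■     
■■■■■■■■■■     
               
               
               
               
               
               


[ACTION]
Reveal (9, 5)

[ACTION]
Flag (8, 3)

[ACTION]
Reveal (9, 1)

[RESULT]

 1■■■■■■■■     
 1⚑■■■■■■■     
 1■1■■■■■■     
 1■■■■■■■■     
 13■■■■■■■     
  2■■■■■■■     
  2■■■■■■■     
  1■■■■■■■     
  1111■■■■     
     1■■■■     
               
               
               
               
               
               


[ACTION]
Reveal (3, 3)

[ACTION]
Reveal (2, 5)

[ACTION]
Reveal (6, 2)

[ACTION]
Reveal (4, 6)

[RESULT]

 1■■■■■■■■     
 1⚑■■■■■■■     
 1■1■3■■■■     
 1■2■■■■■■     
 13■■■2■■■     
  2■■■■■■■     
  2■■■■■■■     
  1■■■■■■■     
  1111■■■■     
     1■■■■     
               
               
               
               
               
               


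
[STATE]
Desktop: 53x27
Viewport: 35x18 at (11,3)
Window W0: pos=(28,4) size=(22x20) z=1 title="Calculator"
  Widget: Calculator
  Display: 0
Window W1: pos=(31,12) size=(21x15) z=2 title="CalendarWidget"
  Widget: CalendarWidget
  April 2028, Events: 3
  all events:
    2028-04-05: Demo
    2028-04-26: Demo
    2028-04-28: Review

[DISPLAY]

                                   
                 ┏━━━━━━━━━━━━━━━━━
                 ┃ Calculator      
                 ┠─────────────────
                 ┃                 
                 ┃┌───┬───┬───┬───┐
                 ┃│ 7 │ 8 │ 9 │ ÷ │
                 ┃├───┼───┼───┼───┤
                 ┃│ 4 │ 5 │ 6 │ × │
                 ┃├─┏━━━━━━━━━━━━━━
                 ┃│ ┃ CalendarWidge
                 ┃├─┠──────────────
                 ┃│ ┃     April 202
                 ┃├─┃Mo Tu We Th Fr
                 ┃│ ┃              
                 ┃└─┃ 3  4  5*  6  
                 ┃  ┃10 11 12 13 14
                 ┃  ┃17 18 19 20 21


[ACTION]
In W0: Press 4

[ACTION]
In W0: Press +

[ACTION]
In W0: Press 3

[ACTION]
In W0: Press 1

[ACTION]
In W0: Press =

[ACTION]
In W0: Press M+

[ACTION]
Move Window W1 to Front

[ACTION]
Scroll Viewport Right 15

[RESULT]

                                   
          ┏━━━━━━━━━━━━━━━━━━━━┓   
          ┃ Calculator         ┃   
          ┠────────────────────┨   
          ┃                  35┃   
          ┃┌───┬───┬───┬───┐   ┃   
          ┃│ 7 │ 8 │ 9 │ ÷ │   ┃   
          ┃├───┼───┼───┼───┤   ┃   
          ┃│ 4 │ 5 │ 6 │ × │   ┃   
          ┃├─┏━━━━━━━━━━━━━━━━━━━┓ 
          ┃│ ┃ CalendarWidget    ┃ 
          ┃├─┠───────────────────┨ 
          ┃│ ┃     April 2028    ┃ 
          ┃├─┃Mo Tu We Th Fr Sa S┃ 
          ┃│ ┃                1  ┃ 
          ┃└─┃ 3  4  5*  6  7  8 ┃ 
          ┃  ┃10 11 12 13 14 15 1┃ 
          ┃  ┃17 18 19 20 21 22 2┃ 


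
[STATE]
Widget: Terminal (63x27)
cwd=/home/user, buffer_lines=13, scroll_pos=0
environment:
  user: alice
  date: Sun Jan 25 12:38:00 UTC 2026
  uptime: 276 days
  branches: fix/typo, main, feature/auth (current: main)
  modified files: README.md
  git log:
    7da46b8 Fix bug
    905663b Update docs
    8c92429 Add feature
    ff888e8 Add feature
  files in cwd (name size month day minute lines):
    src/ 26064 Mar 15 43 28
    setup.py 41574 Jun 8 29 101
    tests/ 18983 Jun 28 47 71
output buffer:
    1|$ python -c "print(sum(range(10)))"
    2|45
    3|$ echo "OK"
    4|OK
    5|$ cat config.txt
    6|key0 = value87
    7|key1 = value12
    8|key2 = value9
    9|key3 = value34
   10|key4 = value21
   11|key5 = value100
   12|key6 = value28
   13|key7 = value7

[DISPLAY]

$ python -c "print(sum(range(10)))"                            
45                                                             
$ echo "OK"                                                    
OK                                                             
$ cat config.txt                                               
key0 = value87                                                 
key1 = value12                                                 
key2 = value9                                                  
key3 = value34                                                 
key4 = value21                                                 
key5 = value100                                                
key6 = value28                                                 
key7 = value7                                                  
$ █                                                            
                                                               
                                                               
                                                               
                                                               
                                                               
                                                               
                                                               
                                                               
                                                               
                                                               
                                                               
                                                               
                                                               


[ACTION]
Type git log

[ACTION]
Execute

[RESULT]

$ python -c "print(sum(range(10)))"                            
45                                                             
$ echo "OK"                                                    
OK                                                             
$ cat config.txt                                               
key0 = value87                                                 
key1 = value12                                                 
key2 = value9                                                  
key3 = value34                                                 
key4 = value21                                                 
key5 = value100                                                
key6 = value28                                                 
key7 = value7                                                  
$ git log                                                      
7da46b8 Fix bug                                                
905663b Update docs                                            
8c92429 Add feature                                            
ff888e8 Add feature                                            
$ █                                                            
                                                               
                                                               
                                                               
                                                               
                                                               
                                                               
                                                               
                                                               


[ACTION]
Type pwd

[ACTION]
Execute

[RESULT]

$ python -c "print(sum(range(10)))"                            
45                                                             
$ echo "OK"                                                    
OK                                                             
$ cat config.txt                                               
key0 = value87                                                 
key1 = value12                                                 
key2 = value9                                                  
key3 = value34                                                 
key4 = value21                                                 
key5 = value100                                                
key6 = value28                                                 
key7 = value7                                                  
$ git log                                                      
7da46b8 Fix bug                                                
905663b Update docs                                            
8c92429 Add feature                                            
ff888e8 Add feature                                            
$ pwd                                                          
/home/user                                                     
$ █                                                            
                                                               
                                                               
                                                               
                                                               
                                                               
                                                               


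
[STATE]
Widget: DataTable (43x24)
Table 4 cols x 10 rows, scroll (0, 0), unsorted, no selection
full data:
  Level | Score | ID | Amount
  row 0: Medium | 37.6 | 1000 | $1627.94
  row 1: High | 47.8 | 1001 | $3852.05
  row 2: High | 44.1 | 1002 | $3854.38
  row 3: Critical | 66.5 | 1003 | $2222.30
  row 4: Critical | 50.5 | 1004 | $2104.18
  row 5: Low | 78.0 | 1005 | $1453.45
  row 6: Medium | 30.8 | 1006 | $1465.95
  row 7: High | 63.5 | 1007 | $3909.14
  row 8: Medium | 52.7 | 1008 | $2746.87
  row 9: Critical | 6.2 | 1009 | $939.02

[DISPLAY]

Level   │Score│ID  │Amount                 
────────┼─────┼────┼────────               
Medium  │37.6 │1000│$1627.94               
High    │47.8 │1001│$3852.05               
High    │44.1 │1002│$3854.38               
Critical│66.5 │1003│$2222.30               
Critical│50.5 │1004│$2104.18               
Low     │78.0 │1005│$1453.45               
Medium  │30.8 │1006│$1465.95               
High    │63.5 │1007│$3909.14               
Medium  │52.7 │1008│$2746.87               
Critical│6.2  │1009│$939.02                
                                           
                                           
                                           
                                           
                                           
                                           
                                           
                                           
                                           
                                           
                                           
                                           


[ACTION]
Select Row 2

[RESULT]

Level   │Score│ID  │Amount                 
────────┼─────┼────┼────────               
Medium  │37.6 │1000│$1627.94               
High    │47.8 │1001│$3852.05               
>igh    │44.1 │1002│$3854.38               
Critical│66.5 │1003│$2222.30               
Critical│50.5 │1004│$2104.18               
Low     │78.0 │1005│$1453.45               
Medium  │30.8 │1006│$1465.95               
High    │63.5 │1007│$3909.14               
Medium  │52.7 │1008│$2746.87               
Critical│6.2  │1009│$939.02                
                                           
                                           
                                           
                                           
                                           
                                           
                                           
                                           
                                           
                                           
                                           
                                           


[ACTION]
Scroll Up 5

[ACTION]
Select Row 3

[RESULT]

Level   │Score│ID  │Amount                 
────────┼─────┼────┼────────               
Medium  │37.6 │1000│$1627.94               
High    │47.8 │1001│$3852.05               
High    │44.1 │1002│$3854.38               
>ritical│66.5 │1003│$2222.30               
Critical│50.5 │1004│$2104.18               
Low     │78.0 │1005│$1453.45               
Medium  │30.8 │1006│$1465.95               
High    │63.5 │1007│$3909.14               
Medium  │52.7 │1008│$2746.87               
Critical│6.2  │1009│$939.02                
                                           
                                           
                                           
                                           
                                           
                                           
                                           
                                           
                                           
                                           
                                           
                                           


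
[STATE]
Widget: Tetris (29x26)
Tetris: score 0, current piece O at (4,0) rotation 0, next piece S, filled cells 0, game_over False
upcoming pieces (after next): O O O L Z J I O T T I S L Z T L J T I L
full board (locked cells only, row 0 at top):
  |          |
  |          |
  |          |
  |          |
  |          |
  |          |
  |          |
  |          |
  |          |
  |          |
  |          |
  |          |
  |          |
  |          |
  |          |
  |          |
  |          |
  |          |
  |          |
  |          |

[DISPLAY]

    ▓▓    │Next:             
    ▓▓    │ ░░               
          │░░                
          │                  
          │                  
          │                  
          │Score:            
          │0                 
          │                  
          │                  
          │                  
          │                  
          │                  
          │                  
          │                  
          │                  
          │                  
          │                  
          │                  
          │                  
          │                  
          │                  
          │                  
          │                  
          │                  
          │                  


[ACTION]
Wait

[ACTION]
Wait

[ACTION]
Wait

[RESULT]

          │Next:             
          │ ░░               
          │░░                
    ▓▓    │                  
    ▓▓    │                  
          │                  
          │Score:            
          │0                 
          │                  
          │                  
          │                  
          │                  
          │                  
          │                  
          │                  
          │                  
          │                  
          │                  
          │                  
          │                  
          │                  
          │                  
          │                  
          │                  
          │                  
          │                  


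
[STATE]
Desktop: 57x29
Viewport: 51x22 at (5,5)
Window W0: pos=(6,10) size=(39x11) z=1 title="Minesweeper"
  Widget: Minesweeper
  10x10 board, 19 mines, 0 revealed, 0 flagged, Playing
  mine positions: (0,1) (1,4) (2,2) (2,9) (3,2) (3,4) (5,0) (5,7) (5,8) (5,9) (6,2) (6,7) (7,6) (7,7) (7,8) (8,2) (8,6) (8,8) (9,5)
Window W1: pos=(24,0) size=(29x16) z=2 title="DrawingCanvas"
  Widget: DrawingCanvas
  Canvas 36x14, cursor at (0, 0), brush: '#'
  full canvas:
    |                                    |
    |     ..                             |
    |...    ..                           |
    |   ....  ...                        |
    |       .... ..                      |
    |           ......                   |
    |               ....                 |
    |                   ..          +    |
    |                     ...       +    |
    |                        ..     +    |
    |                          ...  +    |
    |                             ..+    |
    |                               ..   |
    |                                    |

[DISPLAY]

                   ┃...    ..                  ┃   
                   ┃   ....  ...               ┃   
                   ┃       .... ..             ┃   
                   ┃           ......          ┃   
                   ┃               ....        ┃   
 ┏━━━━━━━━━━━━━━━━━┃                   ..      ┃   
 ┃ Minesweeper     ┃                     ...   ┃   
 ┠─────────────────┃                        .. ┃   
 ┃■■■■■■■■■■       ┃                          .┃   
 ┃■■■■■■■■■■       ┃                           ┃   
 ┃■■■■■■■■■■       ┗━━━━━━━━━━━━━━━━━━━━━━━━━━━┛   
 ┃■■■■■■■■■■                           ┃           
 ┃■■■■■■■■■■                           ┃           
 ┃■■■■■■■■■■                           ┃           
 ┃■■■■■■■■■■                           ┃           
 ┗━━━━━━━━━━━━━━━━━━━━━━━━━━━━━━━━━━━━━┛           
                                                   
                                                   
                                                   
                                                   
                                                   
                                                   


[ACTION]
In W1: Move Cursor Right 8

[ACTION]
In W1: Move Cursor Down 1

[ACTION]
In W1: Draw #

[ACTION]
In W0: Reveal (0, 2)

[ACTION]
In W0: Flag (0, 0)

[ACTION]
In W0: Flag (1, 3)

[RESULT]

                   ┃...    ..                  ┃   
                   ┃   ....  ...               ┃   
                   ┃       .... ..             ┃   
                   ┃           ......          ┃   
                   ┃               ....        ┃   
 ┏━━━━━━━━━━━━━━━━━┃                   ..      ┃   
 ┃ Minesweeper     ┃                     ...   ┃   
 ┠─────────────────┃                        .. ┃   
 ┃⚑■1■■■■■■■       ┃                          .┃   
 ┃■■■⚑■■■■■■       ┃                           ┃   
 ┃■■■■■■■■■■       ┗━━━━━━━━━━━━━━━━━━━━━━━━━━━┛   
 ┃■■■■■■■■■■                           ┃           
 ┃■■■■■■■■■■                           ┃           
 ┃■■■■■■■■■■                           ┃           
 ┃■■■■■■■■■■                           ┃           
 ┗━━━━━━━━━━━━━━━━━━━━━━━━━━━━━━━━━━━━━┛           
                                                   
                                                   
                                                   
                                                   
                                                   
                                                   
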